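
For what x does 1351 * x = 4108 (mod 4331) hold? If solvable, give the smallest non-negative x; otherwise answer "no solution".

1202

First find gcd(1351, 4331):
4331 = 3×1351 + 278
1351 = 4×278 + 239
278 = 1×239 + 39
239 = 6×39 + 5
39 = 7×5 + 4
5 = 1×4 + 1
4 = 4×1 + 0
gcd = 1, so a unique solution mod 4331 exists.
Back-substitute for the Bézout coefficients:
1 = 5 − 4
1 = −39 + 8·5
1 = 8·239 − 49·39
1 = −49·278 + 57·239
1 = 57·1351 − 277·278
1 = −277·4331 + 888·1351
So 1351·(888) ≡ 1 (mod 4331), giving 1351⁻¹ ≡ 888.
x ≡ 1351⁻¹·4108 ≡ 888·4108 ≡ 1202 (mod 4331).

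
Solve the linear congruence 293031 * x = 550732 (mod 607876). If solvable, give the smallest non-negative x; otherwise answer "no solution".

First find gcd(293031, 607876):
607876 = 2*293031 + 21814
293031 = 13*21814 + 9449
21814 = 2*9449 + 2916
9449 = 3*2916 + 701
2916 = 4*701 + 112
701 = 6*112 + 29
112 = 3*29 + 25
29 = 1*25 + 4
25 = 6*4 + 1
4 = 4*1 + 0
gcd = 1, so a unique solution mod 607876 exists.
Back-substitute for the Bézout coefficients:
1 = 25 − 6·4
1 = −6·29 + 7·25
1 = 7·112 − 27·29
1 = −27·701 + 169·112
1 = 169·2916 − 703·701
1 = −703·9449 + 2278·2916
1 = 2278·21814 − 5259·9449
1 = −5259·293031 + 70645·21814
1 = 70645·607876 − 146549·293031
So 293031·(-146549) ≡ 1 (mod 607876), giving 293031⁻¹ ≡ 461327.
x ≡ 293031⁻¹·550732 ≡ 461327·550732 ≡ 296280 (mod 607876).

296280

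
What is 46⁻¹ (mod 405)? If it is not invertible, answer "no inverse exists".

361

Run Euclid on (405, 46):
405 = 8*46 + 37
46 = 1*37 + 9
37 = 4*9 + 1
9 = 9*1 + 0
gcd = 1, so the inverse exists. Back-substitute:
1 = 37 − 4·9
1 = −4·46 + 5·37
1 = 5·405 − 44·46
Thus 46·(-44) ≡ 1 (mod 405); reducing, -44 mod 405 = 361.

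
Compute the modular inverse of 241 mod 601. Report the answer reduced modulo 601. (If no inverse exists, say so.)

Extended Euclidean algorithm:
601 = 2×241 + 119
241 = 2×119 + 3
119 = 39×3 + 2
3 = 1×2 + 1
2 = 2×1 + 0
gcd = 1, so the inverse exists. Back-substitute:
1 = 3 − 2
1 = −119 + 40·3
1 = 40·241 − 81·119
1 = −81·601 + 202·241
So 241·202 ≡ 1 (mod 601).

202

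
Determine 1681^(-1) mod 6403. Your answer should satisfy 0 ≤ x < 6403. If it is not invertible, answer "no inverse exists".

Apply the Euclidean algorithm to 6403 and 1681:
6403 = 3·1681 + 1360
1681 = 1·1360 + 321
1360 = 4·321 + 76
321 = 4·76 + 17
76 = 4·17 + 8
17 = 2·8 + 1
8 = 8·1 + 0
The gcd is 1. Working backward:
1 = 17 − 2·8
1 = −2·76 + 9·17
1 = 9·321 − 38·76
1 = −38·1360 + 161·321
1 = 161·1681 − 199·1360
1 = −199·6403 + 758·1681
So 1681·758 ≡ 1 (mod 6403).

758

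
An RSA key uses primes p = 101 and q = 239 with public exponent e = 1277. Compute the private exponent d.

φ(n) = (p−1)(q−1) = 100·238 = 23800.
Need d with 1277·d ≡ 1 (mod 23800). Apply the extended Euclidean algorithm:
23800 = 18*1277 + 814
1277 = 1*814 + 463
814 = 1*463 + 351
463 = 1*351 + 112
351 = 3*112 + 15
112 = 7*15 + 7
15 = 2*7 + 1
7 = 7*1 + 0
Back-substitute:
1 = 15 − 2·7
1 = −2·112 + 15·15
1 = 15·351 − 47·112
1 = −47·463 + 62·351
1 = 62·814 − 109·463
1 = −109·1277 + 171·814
1 = 171·23800 − 3187·1277
So 1277·(-3187) ≡ 1 (mod 23800), hence d ≡ -3187 ≡ 20613 (mod 23800).

20613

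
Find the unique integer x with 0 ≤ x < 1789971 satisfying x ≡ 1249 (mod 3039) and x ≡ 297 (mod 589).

122809

Write x = 1249 + 3039·k. Then 3039·k ≡ 297 − 1249 ≡ 226 (mod 589).
Need 3039⁻¹ mod 589. Extended Euclid on (589, 94):
589 = 6*94 + 25
94 = 3*25 + 19
25 = 1*19 + 6
19 = 3*6 + 1
6 = 6*1 + 0
Back-substitute:
1 = 19 − 3·6
1 = −3·25 + 4·19
1 = 4·94 − 15·25
1 = −15·589 + 94·94
3039⁻¹ ≡ 94 (mod 589), so k ≡ 94·226 ≡ 40 (mod 589).
x = 1249 + 3039·40 = 122809.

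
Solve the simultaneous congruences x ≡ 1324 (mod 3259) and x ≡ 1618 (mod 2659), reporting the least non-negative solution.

7715377

Write x = 1324 + 3259·k. Then 3259·k ≡ 1618 − 1324 ≡ 294 (mod 2659).
Need 3259⁻¹ mod 2659. Extended Euclid on (2659, 600):
2659 = 4*600 + 259
600 = 2*259 + 82
259 = 3*82 + 13
82 = 6*13 + 4
13 = 3*4 + 1
4 = 4*1 + 0
Back-substitute:
1 = 13 − 3·4
1 = −3·82 + 19·13
1 = 19·259 − 60·82
1 = −60·600 + 139·259
1 = 139·2659 − 616·600
3259⁻¹ ≡ 2043 (mod 2659), so k ≡ 2043·294 ≡ 2367 (mod 2659).
x = 1324 + 3259·2367 = 7715377.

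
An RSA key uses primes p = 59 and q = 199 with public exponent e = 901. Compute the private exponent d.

φ(n) = (p−1)(q−1) = 58·198 = 11484.
Need d with 901·d ≡ 1 (mod 11484). Apply the extended Euclidean algorithm:
11484 = 12×901 + 672
901 = 1×672 + 229
672 = 2×229 + 214
229 = 1×214 + 15
214 = 14×15 + 4
15 = 3×4 + 3
4 = 1×3 + 1
3 = 3×1 + 0
Back-substitute:
1 = 4 − 3
1 = −15 + 4·4
1 = 4·214 − 57·15
1 = −57·229 + 61·214
1 = 61·672 − 179·229
1 = −179·901 + 240·672
1 = 240·11484 − 3059·901
So 901·(-3059) ≡ 1 (mod 11484), hence d ≡ -3059 ≡ 8425 (mod 11484).

8425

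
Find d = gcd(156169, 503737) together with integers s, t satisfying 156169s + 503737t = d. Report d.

Euclidean algorithm:
503737 = 3·156169 + 35230
156169 = 4·35230 + 15249
35230 = 2·15249 + 4732
15249 = 3·4732 + 1053
4732 = 4·1053 + 520
1053 = 2·520 + 13
520 = 40·13 + 0
gcd(156169, 503737) = 13.
Express as a combination:
13 = 1053 − 2·520
13 = −2·4732 + 9·1053
13 = 9·15249 − 29·4732
13 = −29·35230 + 67·15249
13 = 67·156169 − 297·35230
13 = −297·503737 + 958·156169
So 13 = (-297)·503737 + (958)·156169.

13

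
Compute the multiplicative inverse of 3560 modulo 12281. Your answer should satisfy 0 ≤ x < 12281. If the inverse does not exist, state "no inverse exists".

6758

Extended Euclidean algorithm:
12281 = 3*3560 + 1601
3560 = 2*1601 + 358
1601 = 4*358 + 169
358 = 2*169 + 20
169 = 8*20 + 9
20 = 2*9 + 2
9 = 4*2 + 1
2 = 2*1 + 0
gcd = 1, so the inverse exists. Back-substitute:
1 = 9 − 4·2
1 = −4·20 + 9·9
1 = 9·169 − 76·20
1 = −76·358 + 161·169
1 = 161·1601 − 720·358
1 = −720·3560 + 1601·1601
1 = 1601·12281 − 5523·3560
Thus 3560·(-5523) ≡ 1 (mod 12281); reducing, -5523 mod 12281 = 6758.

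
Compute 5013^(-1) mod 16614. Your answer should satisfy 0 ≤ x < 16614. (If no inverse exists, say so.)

no inverse exists

Euclidean algorithm on 16614, 5013:
16614 = 3*5013 + 1575
5013 = 3*1575 + 288
1575 = 5*288 + 135
288 = 2*135 + 18
135 = 7*18 + 9
18 = 2*9 + 0
The gcd is 9, not 1, hence no inverse exists.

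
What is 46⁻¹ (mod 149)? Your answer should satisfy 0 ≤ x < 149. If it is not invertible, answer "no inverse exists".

Apply the Euclidean algorithm to 149 and 46:
149 = 3*46 + 11
46 = 4*11 + 2
11 = 5*2 + 1
2 = 2*1 + 0
gcd = 1, so the inverse exists. Back-substitute:
1 = 11 − 5·2
1 = −5·46 + 21·11
1 = 21·149 − 68·46
Thus 46·(-68) ≡ 1 (mod 149); reducing, -68 mod 149 = 81.

81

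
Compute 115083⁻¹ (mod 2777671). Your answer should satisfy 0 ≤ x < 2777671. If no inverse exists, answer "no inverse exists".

Run Euclid on (2777671, 115083):
2777671 = 24*115083 + 15679
115083 = 7*15679 + 5330
15679 = 2*5330 + 5019
5330 = 1*5019 + 311
5019 = 16*311 + 43
311 = 7*43 + 10
43 = 4*10 + 3
10 = 3*3 + 1
3 = 3*1 + 0
gcd = 1, so the inverse exists. Back-substitute:
1 = 10 − 3·3
1 = −3·43 + 13·10
1 = 13·311 − 94·43
1 = −94·5019 + 1517·311
1 = 1517·5330 − 1611·5019
1 = −1611·15679 + 4739·5330
1 = 4739·115083 − 34784·15679
1 = −34784·2777671 + 839555·115083
So 115083·839555 ≡ 1 (mod 2777671).

839555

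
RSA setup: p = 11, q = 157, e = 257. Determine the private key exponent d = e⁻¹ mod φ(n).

φ(n) = (p−1)(q−1) = 10·156 = 1560.
Need d with 257·d ≡ 1 (mod 1560). Apply the extended Euclidean algorithm:
1560 = 6*257 + 18
257 = 14*18 + 5
18 = 3*5 + 3
5 = 1*3 + 2
3 = 1*2 + 1
2 = 2*1 + 0
Back-substitute:
1 = 3 − 2
1 = −5 + 2·3
1 = 2·18 − 7·5
1 = −7·257 + 100·18
1 = 100·1560 − 607·257
So 257·(-607) ≡ 1 (mod 1560), hence d ≡ -607 ≡ 953 (mod 1560).

953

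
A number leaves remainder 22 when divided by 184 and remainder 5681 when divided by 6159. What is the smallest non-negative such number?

516878

Write x = 22 + 184·k. Then 184·k ≡ 5681 − 22 ≡ 5659 (mod 6159).
Need 184⁻¹ mod 6159. Extended Euclid on (6159, 184):
6159 = 33×184 + 87
184 = 2×87 + 10
87 = 8×10 + 7
10 = 1×7 + 3
7 = 2×3 + 1
3 = 3×1 + 0
Back-substitute:
1 = 7 − 2·3
1 = −2·10 + 3·7
1 = 3·87 − 26·10
1 = −26·184 + 55·87
1 = 55·6159 − 1841·184
184⁻¹ ≡ 4318 (mod 6159), so k ≡ 4318·5659 ≡ 2809 (mod 6159).
x = 22 + 184·2809 = 516878.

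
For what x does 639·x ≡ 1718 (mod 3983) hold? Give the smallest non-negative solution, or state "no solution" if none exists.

First find gcd(639, 3983):
3983 = 6*639 + 149
639 = 4*149 + 43
149 = 3*43 + 20
43 = 2*20 + 3
20 = 6*3 + 2
3 = 1*2 + 1
2 = 2*1 + 0
gcd = 1, so a unique solution mod 3983 exists.
Back-substitute for the Bézout coefficients:
1 = 3 − 2
1 = −20 + 7·3
1 = 7·43 − 15·20
1 = −15·149 + 52·43
1 = 52·639 − 223·149
1 = −223·3983 + 1390·639
So 639·(1390) ≡ 1 (mod 3983), giving 639⁻¹ ≡ 1390.
x ≡ 639⁻¹·1718 ≡ 1390·1718 ≡ 2203 (mod 3983).

2203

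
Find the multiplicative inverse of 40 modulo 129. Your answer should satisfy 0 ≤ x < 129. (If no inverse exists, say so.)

100

gcd(129, 40) by repeated division:
129 = 3·40 + 9
40 = 4·9 + 4
9 = 2·4 + 1
4 = 4·1 + 0
The gcd is 1. Working backward:
1 = 9 − 2·4
1 = −2·40 + 9·9
1 = 9·129 − 29·40
Hence 40⁻¹ ≡ -29 ≡ 100 (mod 129).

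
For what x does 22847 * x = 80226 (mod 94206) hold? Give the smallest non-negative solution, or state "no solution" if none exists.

First find gcd(22847, 94206):
94206 = 4×22847 + 2818
22847 = 8×2818 + 303
2818 = 9×303 + 91
303 = 3×91 + 30
91 = 3×30 + 1
30 = 30×1 + 0
gcd = 1, so a unique solution mod 94206 exists.
Back-substitute for the Bézout coefficients:
1 = 91 − 3·30
1 = −3·303 + 10·91
1 = 10·2818 − 93·303
1 = −93·22847 + 754·2818
1 = 754·94206 − 3109·22847
So 22847·(-3109) ≡ 1 (mod 94206), giving 22847⁻¹ ≡ 91097.
x ≡ 22847⁻¹·80226 ≡ 91097·80226 ≡ 34854 (mod 94206).

34854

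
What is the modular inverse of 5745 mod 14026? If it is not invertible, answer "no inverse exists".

3147

Run Euclid on (14026, 5745):
14026 = 2×5745 + 2536
5745 = 2×2536 + 673
2536 = 3×673 + 517
673 = 1×517 + 156
517 = 3×156 + 49
156 = 3×49 + 9
49 = 5×9 + 4
9 = 2×4 + 1
4 = 4×1 + 0
The gcd is 1. Working backward:
1 = 9 − 2·4
1 = −2·49 + 11·9
1 = 11·156 − 35·49
1 = −35·517 + 116·156
1 = 116·673 − 151·517
1 = −151·2536 + 569·673
1 = 569·5745 − 1289·2536
1 = −1289·14026 + 3147·5745
So 5745·3147 ≡ 1 (mod 14026).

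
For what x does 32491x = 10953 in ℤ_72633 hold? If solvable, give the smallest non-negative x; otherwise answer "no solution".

31923

First find gcd(32491, 72633):
72633 = 2×32491 + 7651
32491 = 4×7651 + 1887
7651 = 4×1887 + 103
1887 = 18×103 + 33
103 = 3×33 + 4
33 = 8×4 + 1
4 = 4×1 + 0
gcd = 1, so a unique solution mod 72633 exists.
Back-substitute for the Bézout coefficients:
1 = 33 − 8·4
1 = −8·103 + 25·33
1 = 25·1887 − 458·103
1 = −458·7651 + 1857·1887
1 = 1857·32491 − 7886·7651
1 = −7886·72633 + 17629·32491
So 32491·(17629) ≡ 1 (mod 72633), giving 32491⁻¹ ≡ 17629.
x ≡ 32491⁻¹·10953 ≡ 17629·10953 ≡ 31923 (mod 72633).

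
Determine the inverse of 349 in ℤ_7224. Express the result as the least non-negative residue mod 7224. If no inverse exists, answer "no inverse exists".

Extended Euclidean algorithm:
7224 = 20*349 + 244
349 = 1*244 + 105
244 = 2*105 + 34
105 = 3*34 + 3
34 = 11*3 + 1
3 = 3*1 + 0
Since gcd(349, 7224) = 1, back-substitute to write 1 as a combination:
1 = 34 − 11·3
1 = −11·105 + 34·34
1 = 34·244 − 79·105
1 = −79·349 + 113·244
1 = 113·7224 − 2339·349
So 349·(-2339) ≡ 1 (mod 7224), and -2339 ≡ 4885 (mod 7224).

4885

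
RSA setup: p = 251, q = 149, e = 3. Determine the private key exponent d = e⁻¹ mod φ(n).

24667

φ(n) = (p−1)(q−1) = 250·148 = 37000.
Need d with 3·d ≡ 1 (mod 37000). Apply the extended Euclidean algorithm:
37000 = 12333×3 + 1
3 = 3×1 + 0
Back-substitute:
1 = 37000 − 12333·3
So 3·(-12333) ≡ 1 (mod 37000), hence d ≡ -12333 ≡ 24667 (mod 37000).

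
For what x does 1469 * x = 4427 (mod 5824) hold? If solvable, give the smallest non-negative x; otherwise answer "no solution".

no solution

gcd(1469, 5824):
5824 = 3*1469 + 1417
1469 = 1*1417 + 52
1417 = 27*52 + 13
52 = 4*13 + 0
gcd = 13, but 13 ∤ 4427, so the congruence has no solution.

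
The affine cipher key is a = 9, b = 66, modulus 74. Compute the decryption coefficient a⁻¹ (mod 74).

33

Run Euclid on (74, 9):
74 = 8×9 + 2
9 = 4×2 + 1
2 = 2×1 + 0
gcd = 1, so the inverse exists. Back-substitute:
1 = 9 − 4·2
1 = −4·74 + 33·9
So 9·33 ≡ 1 (mod 74).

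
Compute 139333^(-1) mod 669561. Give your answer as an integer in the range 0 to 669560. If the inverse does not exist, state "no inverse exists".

Run Euclid on (669561, 139333):
669561 = 4*139333 + 112229
139333 = 1*112229 + 27104
112229 = 4*27104 + 3813
27104 = 7*3813 + 413
3813 = 9*413 + 96
413 = 4*96 + 29
96 = 3*29 + 9
29 = 3*9 + 2
9 = 4*2 + 1
2 = 2*1 + 0
gcd = 1, so the inverse exists. Back-substitute:
1 = 9 − 4·2
1 = −4·29 + 13·9
1 = 13·96 − 43·29
1 = −43·413 + 185·96
1 = 185·3813 − 1708·413
1 = −1708·27104 + 12141·3813
1 = 12141·112229 − 50272·27104
1 = −50272·139333 + 62413·112229
1 = 62413·669561 − 299924·139333
Thus 139333·(-299924) ≡ 1 (mod 669561); reducing, -299924 mod 669561 = 369637.

369637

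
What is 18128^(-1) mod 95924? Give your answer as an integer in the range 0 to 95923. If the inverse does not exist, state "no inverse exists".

Compute gcd(18128, 95924):
95924 = 5·18128 + 5284
18128 = 3·5284 + 2276
5284 = 2·2276 + 732
2276 = 3·732 + 80
732 = 9·80 + 12
80 = 6·12 + 8
12 = 1·8 + 4
8 = 2·4 + 0
gcd(18128, 95924) = 4 ≠ 1, so 18128 has no multiplicative inverse modulo 95924.

no inverse exists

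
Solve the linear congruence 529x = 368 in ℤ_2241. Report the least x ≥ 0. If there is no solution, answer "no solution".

First find gcd(529, 2241):
2241 = 4*529 + 125
529 = 4*125 + 29
125 = 4*29 + 9
29 = 3*9 + 2
9 = 4*2 + 1
2 = 2*1 + 0
gcd = 1, so a unique solution mod 2241 exists.
Back-substitute for the Bézout coefficients:
1 = 9 − 4·2
1 = −4·29 + 13·9
1 = 13·125 − 56·29
1 = −56·529 + 237·125
1 = 237·2241 − 1004·529
So 529·(-1004) ≡ 1 (mod 2241), giving 529⁻¹ ≡ 1237.
x ≡ 529⁻¹·368 ≡ 1237·368 ≡ 293 (mod 2241).

293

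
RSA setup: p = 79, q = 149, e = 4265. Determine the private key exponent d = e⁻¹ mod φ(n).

4577

φ(n) = (p−1)(q−1) = 78·148 = 11544.
Need d with 4265·d ≡ 1 (mod 11544). Apply the extended Euclidean algorithm:
11544 = 2×4265 + 3014
4265 = 1×3014 + 1251
3014 = 2×1251 + 512
1251 = 2×512 + 227
512 = 2×227 + 58
227 = 3×58 + 53
58 = 1×53 + 5
53 = 10×5 + 3
5 = 1×3 + 2
3 = 1×2 + 1
2 = 2×1 + 0
Back-substitute:
1 = 3 − 2
1 = −5 + 2·3
1 = 2·53 − 21·5
1 = −21·58 + 23·53
1 = 23·227 − 90·58
1 = −90·512 + 203·227
1 = 203·1251 − 496·512
1 = −496·3014 + 1195·1251
1 = 1195·4265 − 1691·3014
1 = −1691·11544 + 4577·4265
So 4265·4577 ≡ 1 (mod 11544), hence d = 4577.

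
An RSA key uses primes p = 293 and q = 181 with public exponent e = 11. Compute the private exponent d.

23891

φ(n) = (p−1)(q−1) = 292·180 = 52560.
Need d with 11·d ≡ 1 (mod 52560). Apply the extended Euclidean algorithm:
52560 = 4778*11 + 2
11 = 5*2 + 1
2 = 2*1 + 0
Back-substitute:
1 = 11 − 5·2
1 = −5·52560 + 23891·11
So 11·23891 ≡ 1 (mod 52560), hence d = 23891.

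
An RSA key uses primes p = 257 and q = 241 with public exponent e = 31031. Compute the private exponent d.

φ(n) = (p−1)(q−1) = 256·240 = 61440.
Need d with 31031·d ≡ 1 (mod 61440). Apply the extended Euclidean algorithm:
61440 = 1×31031 + 30409
31031 = 1×30409 + 622
30409 = 48×622 + 553
622 = 1×553 + 69
553 = 8×69 + 1
69 = 69×1 + 0
Back-substitute:
1 = 553 − 8·69
1 = −8·622 + 9·553
1 = 9·30409 − 440·622
1 = −440·31031 + 449·30409
1 = 449·61440 − 889·31031
So 31031·(-889) ≡ 1 (mod 61440), hence d ≡ -889 ≡ 60551 (mod 61440).

60551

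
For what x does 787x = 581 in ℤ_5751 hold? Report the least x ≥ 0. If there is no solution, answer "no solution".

First find gcd(787, 5751):
5751 = 7*787 + 242
787 = 3*242 + 61
242 = 3*61 + 59
61 = 1*59 + 2
59 = 29*2 + 1
2 = 2*1 + 0
gcd = 1, so a unique solution mod 5751 exists.
Back-substitute for the Bézout coefficients:
1 = 59 − 29·2
1 = −29·61 + 30·59
1 = 30·242 − 119·61
1 = −119·787 + 387·242
1 = 387·5751 − 2828·787
So 787·(-2828) ≡ 1 (mod 5751), giving 787⁻¹ ≡ 2923.
x ≡ 787⁻¹·581 ≡ 2923·581 ≡ 1718 (mod 5751).

1718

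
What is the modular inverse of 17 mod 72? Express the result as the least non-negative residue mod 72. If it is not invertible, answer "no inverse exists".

Apply the Euclidean algorithm to 72 and 17:
72 = 4×17 + 4
17 = 4×4 + 1
4 = 4×1 + 0
gcd = 1, so the inverse exists. Back-substitute:
1 = 17 − 4·4
1 = −4·72 + 17·17
So 17·17 ≡ 1 (mod 72).

17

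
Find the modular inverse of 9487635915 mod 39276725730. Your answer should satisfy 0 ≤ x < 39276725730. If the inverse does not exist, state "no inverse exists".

Compute gcd(9487635915, 39276725730):
39276725730 = 4·9487635915 + 1326182070
9487635915 = 7·1326182070 + 204361425
1326182070 = 6·204361425 + 100013520
204361425 = 2·100013520 + 4334385
100013520 = 23·4334385 + 322665
4334385 = 13·322665 + 139740
322665 = 2·139740 + 43185
139740 = 3·43185 + 10185
43185 = 4·10185 + 2445
10185 = 4·2445 + 405
2445 = 6·405 + 15
405 = 27·15 + 0
The gcd is 15, not 1, hence no inverse exists.

no inverse exists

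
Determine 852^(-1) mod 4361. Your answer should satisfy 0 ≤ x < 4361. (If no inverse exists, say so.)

2677

gcd(4361, 852) by repeated division:
4361 = 5*852 + 101
852 = 8*101 + 44
101 = 2*44 + 13
44 = 3*13 + 5
13 = 2*5 + 3
5 = 1*3 + 2
3 = 1*2 + 1
2 = 2*1 + 0
The gcd is 1. Working backward:
1 = 3 − 2
1 = −5 + 2·3
1 = 2·13 − 5·5
1 = −5·44 + 17·13
1 = 17·101 − 39·44
1 = −39·852 + 329·101
1 = 329·4361 − 1684·852
Thus 852·(-1684) ≡ 1 (mod 4361); reducing, -1684 mod 4361 = 2677.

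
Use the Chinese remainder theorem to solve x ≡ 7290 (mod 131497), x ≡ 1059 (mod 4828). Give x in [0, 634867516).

Write x = 7290 + 131497·k. Then 131497·k ≡ 1059 − 7290 ≡ 3425 (mod 4828).
Need 131497⁻¹ mod 4828. Extended Euclid on (4828, 1141):
4828 = 4·1141 + 264
1141 = 4·264 + 85
264 = 3·85 + 9
85 = 9·9 + 4
9 = 2·4 + 1
4 = 4·1 + 0
Back-substitute:
1 = 9 − 2·4
1 = −2·85 + 19·9
1 = 19·264 − 59·85
1 = −59·1141 + 255·264
1 = 255·4828 − 1079·1141
131497⁻¹ ≡ 3749 (mod 4828), so k ≡ 3749·3425 ≡ 2673 (mod 4828).
x = 7290 + 131497·2673 = 351498771.

351498771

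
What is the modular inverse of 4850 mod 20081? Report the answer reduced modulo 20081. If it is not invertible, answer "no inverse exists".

gcd(20081, 4850) by repeated division:
20081 = 4*4850 + 681
4850 = 7*681 + 83
681 = 8*83 + 17
83 = 4*17 + 15
17 = 1*15 + 2
15 = 7*2 + 1
2 = 2*1 + 0
The gcd is 1. Working backward:
1 = 15 − 7·2
1 = −7·17 + 8·15
1 = 8·83 − 39·17
1 = −39·681 + 320·83
1 = 320·4850 − 2279·681
1 = −2279·20081 + 9436·4850
So 4850·9436 ≡ 1 (mod 20081).

9436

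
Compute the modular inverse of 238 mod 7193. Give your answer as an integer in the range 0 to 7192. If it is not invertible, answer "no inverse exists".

Extended Euclidean algorithm:
7193 = 30×238 + 53
238 = 4×53 + 26
53 = 2×26 + 1
26 = 26×1 + 0
Since gcd(238, 7193) = 1, back-substitute to write 1 as a combination:
1 = 53 − 2·26
1 = −2·238 + 9·53
1 = 9·7193 − 272·238
Hence 238⁻¹ ≡ -272 ≡ 6921 (mod 7193).

6921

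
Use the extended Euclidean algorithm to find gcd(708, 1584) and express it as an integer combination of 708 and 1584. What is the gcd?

Repeated division:
1584 = 2·708 + 168
708 = 4·168 + 36
168 = 4·36 + 24
36 = 1·24 + 12
24 = 2·12 + 0
gcd(708, 1584) = 12.
Express as a combination:
12 = 36 − 24
12 = −168 + 5·36
12 = 5·708 − 21·168
12 = −21·1584 + 47·708
So 12 = (-21)·1584 + (47)·708.

12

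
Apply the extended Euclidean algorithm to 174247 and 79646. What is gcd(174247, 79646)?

Apply Euclid's algorithm to 174247 and 79646:
174247 = 2*79646 + 14955
79646 = 5*14955 + 4871
14955 = 3*4871 + 342
4871 = 14*342 + 83
342 = 4*83 + 10
83 = 8*10 + 3
10 = 3*3 + 1
3 = 3*1 + 0
gcd(174247, 79646) = 1.
Back-substituting:
1 = 10 − 3·3
1 = −3·83 + 25·10
1 = 25·342 − 103·83
1 = −103·4871 + 1467·342
1 = 1467·14955 − 4504·4871
1 = −4504·79646 + 23987·14955
1 = 23987·174247 − 52478·79646
So 1 = (23987)·174247 + (-52478)·79646.

1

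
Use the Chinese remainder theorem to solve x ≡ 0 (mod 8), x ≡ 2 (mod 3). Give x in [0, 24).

Write x = 0 + 8·k. Then 8·k ≡ 2 − 0 ≡ 2 (mod 3).
Need 8⁻¹ mod 3. Extended Euclid on (3, 2):
3 = 1×2 + 1
2 = 2×1 + 0
Back-substitute:
1 = 3 − 2
8⁻¹ ≡ 2 (mod 3), so k ≡ 2·2 ≡ 1 (mod 3).
x = 0 + 8·1 = 8.

8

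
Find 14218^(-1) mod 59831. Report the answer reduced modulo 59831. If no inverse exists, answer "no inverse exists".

gcd(59831, 14218) by repeated division:
59831 = 4*14218 + 2959
14218 = 4*2959 + 2382
2959 = 1*2382 + 577
2382 = 4*577 + 74
577 = 7*74 + 59
74 = 1*59 + 15
59 = 3*15 + 14
15 = 1*14 + 1
14 = 14*1 + 0
The gcd is 1. Working backward:
1 = 15 − 14
1 = −59 + 4·15
1 = 4·74 − 5·59
1 = −5·577 + 39·74
1 = 39·2382 − 161·577
1 = −161·2959 + 200·2382
1 = 200·14218 − 961·2959
1 = −961·59831 + 4044·14218
So 14218·4044 ≡ 1 (mod 59831).

4044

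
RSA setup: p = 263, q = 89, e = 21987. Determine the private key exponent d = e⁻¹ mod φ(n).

φ(n) = (p−1)(q−1) = 262·88 = 23056.
Need d with 21987·d ≡ 1 (mod 23056). Apply the extended Euclidean algorithm:
23056 = 1·21987 + 1069
21987 = 20·1069 + 607
1069 = 1·607 + 462
607 = 1·462 + 145
462 = 3·145 + 27
145 = 5·27 + 10
27 = 2·10 + 7
10 = 1·7 + 3
7 = 2·3 + 1
3 = 3·1 + 0
Back-substitute:
1 = 7 − 2·3
1 = −2·10 + 3·7
1 = 3·27 − 8·10
1 = −8·145 + 43·27
1 = 43·462 − 137·145
1 = −137·607 + 180·462
1 = 180·1069 − 317·607
1 = −317·21987 + 6520·1069
1 = 6520·23056 − 6837·21987
So 21987·(-6837) ≡ 1 (mod 23056), hence d ≡ -6837 ≡ 16219 (mod 23056).

16219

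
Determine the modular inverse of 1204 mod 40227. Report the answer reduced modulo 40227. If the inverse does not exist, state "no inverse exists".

18610

Apply the Euclidean algorithm to 40227 and 1204:
40227 = 33·1204 + 495
1204 = 2·495 + 214
495 = 2·214 + 67
214 = 3·67 + 13
67 = 5·13 + 2
13 = 6·2 + 1
2 = 2·1 + 0
gcd = 1, so the inverse exists. Back-substitute:
1 = 13 − 6·2
1 = −6·67 + 31·13
1 = 31·214 − 99·67
1 = −99·495 + 229·214
1 = 229·1204 − 557·495
1 = −557·40227 + 18610·1204
So 1204·18610 ≡ 1 (mod 40227).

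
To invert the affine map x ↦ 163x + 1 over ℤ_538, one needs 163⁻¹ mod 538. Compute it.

Run Euclid on (538, 163):
538 = 3·163 + 49
163 = 3·49 + 16
49 = 3·16 + 1
16 = 16·1 + 0
Since gcd(163, 538) = 1, back-substitute to write 1 as a combination:
1 = 49 − 3·16
1 = −3·163 + 10·49
1 = 10·538 − 33·163
So 163·(-33) ≡ 1 (mod 538), and -33 ≡ 505 (mod 538).

505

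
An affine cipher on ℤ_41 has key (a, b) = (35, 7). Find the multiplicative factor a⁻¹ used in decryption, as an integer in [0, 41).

34

Extended Euclidean algorithm:
41 = 1×35 + 6
35 = 5×6 + 5
6 = 1×5 + 1
5 = 5×1 + 0
The gcd is 1. Working backward:
1 = 6 − 5
1 = −35 + 6·6
1 = 6·41 − 7·35
Thus 35·(-7) ≡ 1 (mod 41); reducing, -7 mod 41 = 34.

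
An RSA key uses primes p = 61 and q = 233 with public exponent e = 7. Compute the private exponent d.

9943

φ(n) = (p−1)(q−1) = 60·232 = 13920.
Need d with 7·d ≡ 1 (mod 13920). Apply the extended Euclidean algorithm:
13920 = 1988·7 + 4
7 = 1·4 + 3
4 = 1·3 + 1
3 = 3·1 + 0
Back-substitute:
1 = 4 − 3
1 = −7 + 2·4
1 = 2·13920 − 3977·7
So 7·(-3977) ≡ 1 (mod 13920), hence d ≡ -3977 ≡ 9943 (mod 13920).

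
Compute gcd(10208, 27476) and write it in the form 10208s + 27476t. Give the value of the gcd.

4

Repeated division:
27476 = 2×10208 + 7060
10208 = 1×7060 + 3148
7060 = 2×3148 + 764
3148 = 4×764 + 92
764 = 8×92 + 28
92 = 3×28 + 8
28 = 3×8 + 4
8 = 2×4 + 0
gcd(10208, 27476) = 4.
Working backward:
4 = 28 − 3·8
4 = −3·92 + 10·28
4 = 10·764 − 83·92
4 = −83·3148 + 342·764
4 = 342·7060 − 767·3148
4 = −767·10208 + 1109·7060
4 = 1109·27476 − 2985·10208
So 4 = (1109)·27476 + (-2985)·10208.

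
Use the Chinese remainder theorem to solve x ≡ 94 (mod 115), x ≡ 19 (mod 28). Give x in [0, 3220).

439

Write x = 94 + 115·k. Then 115·k ≡ 19 − 94 ≡ 9 (mod 28).
Need 115⁻¹ mod 28. Extended Euclid on (28, 3):
28 = 9*3 + 1
3 = 3*1 + 0
Back-substitute:
1 = 28 − 9·3
115⁻¹ ≡ 19 (mod 28), so k ≡ 19·9 ≡ 3 (mod 28).
x = 94 + 115·3 = 439.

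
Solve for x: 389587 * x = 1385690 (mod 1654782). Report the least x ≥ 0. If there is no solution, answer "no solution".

First find gcd(389587, 1654782):
1654782 = 4*389587 + 96434
389587 = 4*96434 + 3851
96434 = 25*3851 + 159
3851 = 24*159 + 35
159 = 4*35 + 19
35 = 1*19 + 16
19 = 1*16 + 3
16 = 5*3 + 1
3 = 3*1 + 0
gcd = 1, so a unique solution mod 1654782 exists.
Back-substitute for the Bézout coefficients:
1 = 16 − 5·3
1 = −5·19 + 6·16
1 = 6·35 − 11·19
1 = −11·159 + 50·35
1 = 50·3851 − 1211·159
1 = −1211·96434 + 30325·3851
1 = 30325·389587 − 122511·96434
1 = −122511·1654782 + 520369·389587
So 389587·(520369) ≡ 1 (mod 1654782), giving 389587⁻¹ ≡ 520369.
x ≡ 389587⁻¹·1385690 ≡ 520369·1385690 ≡ 517892 (mod 1654782).

517892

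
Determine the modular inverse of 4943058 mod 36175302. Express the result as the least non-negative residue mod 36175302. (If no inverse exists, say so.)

Compute gcd(4943058, 36175302):
36175302 = 7·4943058 + 1573896
4943058 = 3·1573896 + 221370
1573896 = 7·221370 + 24306
221370 = 9·24306 + 2616
24306 = 9·2616 + 762
2616 = 3·762 + 330
762 = 2·330 + 102
330 = 3·102 + 24
102 = 4·24 + 6
24 = 4·6 + 0
gcd(4943058, 36175302) = 6 ≠ 1, so 4943058 has no multiplicative inverse modulo 36175302.

no inverse exists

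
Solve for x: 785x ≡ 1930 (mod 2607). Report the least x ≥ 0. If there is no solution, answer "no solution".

1115

First find gcd(785, 2607):
2607 = 3·785 + 252
785 = 3·252 + 29
252 = 8·29 + 20
29 = 1·20 + 9
20 = 2·9 + 2
9 = 4·2 + 1
2 = 2·1 + 0
gcd = 1, so a unique solution mod 2607 exists.
Back-substitute for the Bézout coefficients:
1 = 9 − 4·2
1 = −4·20 + 9·9
1 = 9·29 − 13·20
1 = −13·252 + 113·29
1 = 113·785 − 352·252
1 = −352·2607 + 1169·785
So 785·(1169) ≡ 1 (mod 2607), giving 785⁻¹ ≡ 1169.
x ≡ 785⁻¹·1930 ≡ 1169·1930 ≡ 1115 (mod 2607).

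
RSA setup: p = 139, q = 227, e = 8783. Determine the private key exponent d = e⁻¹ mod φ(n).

7283

φ(n) = (p−1)(q−1) = 138·226 = 31188.
Need d with 8783·d ≡ 1 (mod 31188). Apply the extended Euclidean algorithm:
31188 = 3·8783 + 4839
8783 = 1·4839 + 3944
4839 = 1·3944 + 895
3944 = 4·895 + 364
895 = 2·364 + 167
364 = 2·167 + 30
167 = 5·30 + 17
30 = 1·17 + 13
17 = 1·13 + 4
13 = 3·4 + 1
4 = 4·1 + 0
Back-substitute:
1 = 13 − 3·4
1 = −3·17 + 4·13
1 = 4·30 − 7·17
1 = −7·167 + 39·30
1 = 39·364 − 85·167
1 = −85·895 + 209·364
1 = 209·3944 − 921·895
1 = −921·4839 + 1130·3944
1 = 1130·8783 − 2051·4839
1 = −2051·31188 + 7283·8783
So 8783·7283 ≡ 1 (mod 31188), hence d = 7283.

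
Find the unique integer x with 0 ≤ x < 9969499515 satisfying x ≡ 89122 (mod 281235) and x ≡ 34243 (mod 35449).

8673376522

Write x = 89122 + 281235·k. Then 281235·k ≡ 34243 − 89122 ≡ 16019 (mod 35449).
Need 281235⁻¹ mod 35449. Extended Euclid on (35449, 33092):
35449 = 1·33092 + 2357
33092 = 14·2357 + 94
2357 = 25·94 + 7
94 = 13·7 + 3
7 = 2·3 + 1
3 = 3·1 + 0
Back-substitute:
1 = 7 − 2·3
1 = −2·94 + 27·7
1 = 27·2357 − 677·94
1 = −677·33092 + 9505·2357
1 = 9505·35449 − 10182·33092
281235⁻¹ ≡ 25267 (mod 35449), so k ≡ 25267·16019 ≡ 30840 (mod 35449).
x = 89122 + 281235·30840 = 8673376522.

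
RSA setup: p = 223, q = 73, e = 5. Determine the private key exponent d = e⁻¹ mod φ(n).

3197

φ(n) = (p−1)(q−1) = 222·72 = 15984.
Need d with 5·d ≡ 1 (mod 15984). Apply the extended Euclidean algorithm:
15984 = 3196×5 + 4
5 = 1×4 + 1
4 = 4×1 + 0
Back-substitute:
1 = 5 − 4
1 = −15984 + 3197·5
So 5·3197 ≡ 1 (mod 15984), hence d = 3197.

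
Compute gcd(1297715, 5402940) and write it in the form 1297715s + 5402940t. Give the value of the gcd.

Euclidean algorithm:
5402940 = 4·1297715 + 212080
1297715 = 6·212080 + 25235
212080 = 8·25235 + 10200
25235 = 2·10200 + 4835
10200 = 2·4835 + 530
4835 = 9·530 + 65
530 = 8·65 + 10
65 = 6·10 + 5
10 = 2·5 + 0
gcd(1297715, 5402940) = 5.
Express as a combination:
5 = 65 − 6·10
5 = −6·530 + 49·65
5 = 49·4835 − 447·530
5 = −447·10200 + 943·4835
5 = 943·25235 − 2333·10200
5 = −2333·212080 + 19607·25235
5 = 19607·1297715 − 119975·212080
5 = −119975·5402940 + 499507·1297715
So 5 = (-119975)·5402940 + (499507)·1297715.

5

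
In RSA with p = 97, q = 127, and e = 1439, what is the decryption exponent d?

φ(n) = (p−1)(q−1) = 96·126 = 12096.
Need d with 1439·d ≡ 1 (mod 12096). Apply the extended Euclidean algorithm:
12096 = 8*1439 + 584
1439 = 2*584 + 271
584 = 2*271 + 42
271 = 6*42 + 19
42 = 2*19 + 4
19 = 4*4 + 3
4 = 1*3 + 1
3 = 3*1 + 0
Back-substitute:
1 = 4 − 3
1 = −19 + 5·4
1 = 5·42 − 11·19
1 = −11·271 + 71·42
1 = 71·584 − 153·271
1 = −153·1439 + 377·584
1 = 377·12096 − 3169·1439
So 1439·(-3169) ≡ 1 (mod 12096), hence d ≡ -3169 ≡ 8927 (mod 12096).

8927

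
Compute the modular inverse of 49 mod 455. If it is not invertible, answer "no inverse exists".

no inverse exists

Compute gcd(49, 455):
455 = 9·49 + 14
49 = 3·14 + 7
14 = 2·7 + 0
gcd(49, 455) = 7 ≠ 1, so 49 has no multiplicative inverse modulo 455.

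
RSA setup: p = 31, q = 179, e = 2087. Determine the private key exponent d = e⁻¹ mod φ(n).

4163

φ(n) = (p−1)(q−1) = 30·178 = 5340.
Need d with 2087·d ≡ 1 (mod 5340). Apply the extended Euclidean algorithm:
5340 = 2·2087 + 1166
2087 = 1·1166 + 921
1166 = 1·921 + 245
921 = 3·245 + 186
245 = 1·186 + 59
186 = 3·59 + 9
59 = 6·9 + 5
9 = 1·5 + 4
5 = 1·4 + 1
4 = 4·1 + 0
Back-substitute:
1 = 5 − 4
1 = −9 + 2·5
1 = 2·59 − 13·9
1 = −13·186 + 41·59
1 = 41·245 − 54·186
1 = −54·921 + 203·245
1 = 203·1166 − 257·921
1 = −257·2087 + 460·1166
1 = 460·5340 − 1177·2087
So 2087·(-1177) ≡ 1 (mod 5340), hence d ≡ -1177 ≡ 4163 (mod 5340).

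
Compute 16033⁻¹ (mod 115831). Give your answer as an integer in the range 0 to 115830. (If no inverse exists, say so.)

3121

gcd(115831, 16033) by repeated division:
115831 = 7×16033 + 3600
16033 = 4×3600 + 1633
3600 = 2×1633 + 334
1633 = 4×334 + 297
334 = 1×297 + 37
297 = 8×37 + 1
37 = 37×1 + 0
Since gcd(16033, 115831) = 1, back-substitute to write 1 as a combination:
1 = 297 − 8·37
1 = −8·334 + 9·297
1 = 9·1633 − 44·334
1 = −44·3600 + 97·1633
1 = 97·16033 − 432·3600
1 = −432·115831 + 3121·16033
So 16033·3121 ≡ 1 (mod 115831).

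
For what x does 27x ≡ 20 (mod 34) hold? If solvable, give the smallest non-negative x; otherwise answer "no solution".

2

First find gcd(27, 34):
34 = 1·27 + 7
27 = 3·7 + 6
7 = 1·6 + 1
6 = 6·1 + 0
gcd = 1, so a unique solution mod 34 exists.
Back-substitute for the Bézout coefficients:
1 = 7 − 6
1 = −27 + 4·7
1 = 4·34 − 5·27
So 27·(-5) ≡ 1 (mod 34), giving 27⁻¹ ≡ 29.
x ≡ 27⁻¹·20 ≡ 29·20 ≡ 2 (mod 34).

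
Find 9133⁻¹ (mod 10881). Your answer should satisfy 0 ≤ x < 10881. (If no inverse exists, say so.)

Apply the Euclidean algorithm to 10881 and 9133:
10881 = 1*9133 + 1748
9133 = 5*1748 + 393
1748 = 4*393 + 176
393 = 2*176 + 41
176 = 4*41 + 12
41 = 3*12 + 5
12 = 2*5 + 2
5 = 2*2 + 1
2 = 2*1 + 0
Since gcd(9133, 10881) = 1, back-substitute to write 1 as a combination:
1 = 5 − 2·2
1 = −2·12 + 5·5
1 = 5·41 − 17·12
1 = −17·176 + 73·41
1 = 73·393 − 163·176
1 = −163·1748 + 725·393
1 = 725·9133 − 3788·1748
1 = −3788·10881 + 4513·9133
So 9133·4513 ≡ 1 (mod 10881).

4513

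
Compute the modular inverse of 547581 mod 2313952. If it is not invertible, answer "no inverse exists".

gcd(2313952, 547581) by repeated division:
2313952 = 4·547581 + 123628
547581 = 4·123628 + 53069
123628 = 2·53069 + 17490
53069 = 3·17490 + 599
17490 = 29·599 + 119
599 = 5·119 + 4
119 = 29·4 + 3
4 = 1·3 + 1
3 = 3·1 + 0
gcd = 1, so the inverse exists. Back-substitute:
1 = 4 − 3
1 = −119 + 30·4
1 = 30·599 − 151·119
1 = −151·17490 + 4409·599
1 = 4409·53069 − 13378·17490
1 = −13378·123628 + 31165·53069
1 = 31165·547581 − 138038·123628
1 = −138038·2313952 + 583317·547581
So 547581·583317 ≡ 1 (mod 2313952).

583317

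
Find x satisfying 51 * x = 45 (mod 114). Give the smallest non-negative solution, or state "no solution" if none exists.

21

First find gcd(51, 114):
114 = 2*51 + 12
51 = 4*12 + 3
12 = 4*3 + 0
gcd = 3 and 3 | 45, so solutions exist. Divide through by 3: 17x ≡ 15 (mod 38).
Now find 17⁻¹ mod 38:
38 = 2×17 + 4
17 = 4×4 + 1
4 = 4×1 + 0
Back-substitute:
1 = 17 − 4·4
1 = −4·38 + 9·17
So 17⁻¹ ≡ 9 (mod 38).
Then x ≡ 9·15 ≡ 21 (mod 38); the smallest non-negative solution is x = 21.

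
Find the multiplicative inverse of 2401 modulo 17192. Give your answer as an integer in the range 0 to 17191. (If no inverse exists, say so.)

no inverse exists

Compute gcd(2401, 17192):
17192 = 7*2401 + 385
2401 = 6*385 + 91
385 = 4*91 + 21
91 = 4*21 + 7
21 = 3*7 + 0
gcd(2401, 17192) = 7 ≠ 1, so 2401 has no multiplicative inverse modulo 17192.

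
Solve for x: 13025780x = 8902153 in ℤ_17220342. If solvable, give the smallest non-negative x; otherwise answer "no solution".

no solution

gcd(13025780, 17220342):
17220342 = 1×13025780 + 4194562
13025780 = 3×4194562 + 442094
4194562 = 9×442094 + 215716
442094 = 2×215716 + 10662
215716 = 20×10662 + 2476
10662 = 4×2476 + 758
2476 = 3×758 + 202
758 = 3×202 + 152
202 = 1×152 + 50
152 = 3×50 + 2
50 = 25×2 + 0
gcd = 2, but 2 ∤ 8902153, so the congruence has no solution.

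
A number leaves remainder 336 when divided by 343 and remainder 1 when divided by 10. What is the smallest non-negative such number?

Write x = 336 + 343·k. Then 343·k ≡ 1 − 336 ≡ 5 (mod 10).
Need 343⁻¹ mod 10. Extended Euclid on (10, 3):
10 = 3·3 + 1
3 = 3·1 + 0
Back-substitute:
1 = 10 − 3·3
343⁻¹ ≡ 7 (mod 10), so k ≡ 7·5 ≡ 5 (mod 10).
x = 336 + 343·5 = 2051.

2051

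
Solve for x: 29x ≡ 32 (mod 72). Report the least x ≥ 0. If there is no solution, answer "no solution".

First find gcd(29, 72):
72 = 2·29 + 14
29 = 2·14 + 1
14 = 14·1 + 0
gcd = 1, so a unique solution mod 72 exists.
Back-substitute for the Bézout coefficients:
1 = 29 − 2·14
1 = −2·72 + 5·29
So 29·(5) ≡ 1 (mod 72), giving 29⁻¹ ≡ 5.
x ≡ 29⁻¹·32 ≡ 5·32 ≡ 16 (mod 72).

16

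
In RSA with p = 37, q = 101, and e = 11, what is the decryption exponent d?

2291

φ(n) = (p−1)(q−1) = 36·100 = 3600.
Need d with 11·d ≡ 1 (mod 3600). Apply the extended Euclidean algorithm:
3600 = 327×11 + 3
11 = 3×3 + 2
3 = 1×2 + 1
2 = 2×1 + 0
Back-substitute:
1 = 3 − 2
1 = −11 + 4·3
1 = 4·3600 − 1309·11
So 11·(-1309) ≡ 1 (mod 3600), hence d ≡ -1309 ≡ 2291 (mod 3600).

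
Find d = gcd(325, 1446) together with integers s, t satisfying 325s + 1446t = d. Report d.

Apply Euclid's algorithm to 1446 and 325:
1446 = 4·325 + 146
325 = 2·146 + 33
146 = 4·33 + 14
33 = 2·14 + 5
14 = 2·5 + 4
5 = 1·4 + 1
4 = 4·1 + 0
gcd(325, 1446) = 1.
Express as a combination:
1 = 5 − 4
1 = −14 + 3·5
1 = 3·33 − 7·14
1 = −7·146 + 31·33
1 = 31·325 − 69·146
1 = −69·1446 + 307·325
So 1 = (-69)·1446 + (307)·325.

1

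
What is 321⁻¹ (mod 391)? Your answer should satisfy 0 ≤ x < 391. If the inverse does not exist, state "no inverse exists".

229

gcd(391, 321) by repeated division:
391 = 1*321 + 70
321 = 4*70 + 41
70 = 1*41 + 29
41 = 1*29 + 12
29 = 2*12 + 5
12 = 2*5 + 2
5 = 2*2 + 1
2 = 2*1 + 0
Since gcd(321, 391) = 1, back-substitute to write 1 as a combination:
1 = 5 − 2·2
1 = −2·12 + 5·5
1 = 5·29 − 12·12
1 = −12·41 + 17·29
1 = 17·70 − 29·41
1 = −29·321 + 133·70
1 = 133·391 − 162·321
Thus 321·(-162) ≡ 1 (mod 391); reducing, -162 mod 391 = 229.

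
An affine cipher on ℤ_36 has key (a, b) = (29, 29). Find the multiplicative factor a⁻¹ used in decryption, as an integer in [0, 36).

5

gcd(36, 29) by repeated division:
36 = 1×29 + 7
29 = 4×7 + 1
7 = 7×1 + 0
gcd = 1, so the inverse exists. Back-substitute:
1 = 29 − 4·7
1 = −4·36 + 5·29
So 29·5 ≡ 1 (mod 36).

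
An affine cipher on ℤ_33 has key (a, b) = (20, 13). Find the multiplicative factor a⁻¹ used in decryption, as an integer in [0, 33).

5

Apply the Euclidean algorithm to 33 and 20:
33 = 1*20 + 13
20 = 1*13 + 7
13 = 1*7 + 6
7 = 1*6 + 1
6 = 6*1 + 0
Since gcd(20, 33) = 1, back-substitute to write 1 as a combination:
1 = 7 − 6
1 = −13 + 2·7
1 = 2·20 − 3·13
1 = −3·33 + 5·20
So 20·5 ≡ 1 (mod 33).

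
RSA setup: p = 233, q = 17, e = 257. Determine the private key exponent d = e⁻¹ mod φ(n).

φ(n) = (p−1)(q−1) = 232·16 = 3712.
Need d with 257·d ≡ 1 (mod 3712). Apply the extended Euclidean algorithm:
3712 = 14*257 + 114
257 = 2*114 + 29
114 = 3*29 + 27
29 = 1*27 + 2
27 = 13*2 + 1
2 = 2*1 + 0
Back-substitute:
1 = 27 − 13·2
1 = −13·29 + 14·27
1 = 14·114 − 55·29
1 = −55·257 + 124·114
1 = 124·3712 − 1791·257
So 257·(-1791) ≡ 1 (mod 3712), hence d ≡ -1791 ≡ 1921 (mod 3712).

1921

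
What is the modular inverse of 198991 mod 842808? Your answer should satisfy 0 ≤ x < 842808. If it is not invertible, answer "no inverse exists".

629911

Run Euclid on (842808, 198991):
842808 = 4·198991 + 46844
198991 = 4·46844 + 11615
46844 = 4·11615 + 384
11615 = 30·384 + 95
384 = 4·95 + 4
95 = 23·4 + 3
4 = 1·3 + 1
3 = 3·1 + 0
The gcd is 1. Working backward:
1 = 4 − 3
1 = −95 + 24·4
1 = 24·384 − 97·95
1 = −97·11615 + 2934·384
1 = 2934·46844 − 11833·11615
1 = −11833·198991 + 50266·46844
1 = 50266·842808 − 212897·198991
Thus 198991·(-212897) ≡ 1 (mod 842808); reducing, -212897 mod 842808 = 629911.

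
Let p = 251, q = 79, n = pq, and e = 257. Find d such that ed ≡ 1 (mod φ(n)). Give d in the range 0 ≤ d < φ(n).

φ(n) = (p−1)(q−1) = 250·78 = 19500.
Need d with 257·d ≡ 1 (mod 19500). Apply the extended Euclidean algorithm:
19500 = 75·257 + 225
257 = 1·225 + 32
225 = 7·32 + 1
32 = 32·1 + 0
Back-substitute:
1 = 225 − 7·32
1 = −7·257 + 8·225
1 = 8·19500 − 607·257
So 257·(-607) ≡ 1 (mod 19500), hence d ≡ -607 ≡ 18893 (mod 19500).

18893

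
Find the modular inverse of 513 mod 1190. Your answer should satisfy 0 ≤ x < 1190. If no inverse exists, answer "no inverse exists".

907

Apply the Euclidean algorithm to 1190 and 513:
1190 = 2·513 + 164
513 = 3·164 + 21
164 = 7·21 + 17
21 = 1·17 + 4
17 = 4·4 + 1
4 = 4·1 + 0
Since gcd(513, 1190) = 1, back-substitute to write 1 as a combination:
1 = 17 − 4·4
1 = −4·21 + 5·17
1 = 5·164 − 39·21
1 = −39·513 + 122·164
1 = 122·1190 − 283·513
Hence 513⁻¹ ≡ -283 ≡ 907 (mod 1190).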